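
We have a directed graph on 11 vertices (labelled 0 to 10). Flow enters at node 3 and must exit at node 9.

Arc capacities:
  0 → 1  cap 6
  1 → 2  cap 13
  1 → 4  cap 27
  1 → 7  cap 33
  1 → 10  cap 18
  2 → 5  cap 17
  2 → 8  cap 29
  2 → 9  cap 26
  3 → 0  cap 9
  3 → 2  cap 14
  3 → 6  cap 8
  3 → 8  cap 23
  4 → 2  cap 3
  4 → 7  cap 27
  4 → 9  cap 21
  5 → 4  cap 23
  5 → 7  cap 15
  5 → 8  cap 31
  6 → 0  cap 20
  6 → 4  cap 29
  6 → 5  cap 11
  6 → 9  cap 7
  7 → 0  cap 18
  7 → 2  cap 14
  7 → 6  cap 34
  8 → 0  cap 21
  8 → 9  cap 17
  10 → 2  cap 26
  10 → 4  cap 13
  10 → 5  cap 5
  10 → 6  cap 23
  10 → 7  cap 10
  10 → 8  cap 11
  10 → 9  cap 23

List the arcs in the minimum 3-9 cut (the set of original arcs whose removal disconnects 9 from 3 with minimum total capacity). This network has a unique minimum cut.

augment #1: 3→2→9 push 14
augment #2: 3→6→9 push 7
augment #3: 3→8→9 push 17
augment #4: 3→6→4→9 push 1
augment #5: 3→0→1→2→9 push 6
max flow = 45; residual-reachable set from 3 gives S-side
cut edges (S→T): {(0,1), (3,2), (3,6), (8,9)} total cap 45

Min-cut arcs: {(0,1), (3,2), (3,6), (8,9)} (total capacity 45)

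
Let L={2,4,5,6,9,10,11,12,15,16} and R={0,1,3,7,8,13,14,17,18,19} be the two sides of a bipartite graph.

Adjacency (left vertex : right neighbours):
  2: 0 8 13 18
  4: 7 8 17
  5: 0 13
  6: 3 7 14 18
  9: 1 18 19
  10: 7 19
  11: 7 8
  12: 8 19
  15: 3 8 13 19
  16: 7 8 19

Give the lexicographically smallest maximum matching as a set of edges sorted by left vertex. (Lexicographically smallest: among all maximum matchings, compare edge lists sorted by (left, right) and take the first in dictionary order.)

Lex-smallest maximum matching: {(2,0), (4,17), (5,13), (6,14), (9,1), (10,7), (11,8), (12,19), (15,3)}

|M| = 9 (so the lex-smallest maximum matching has 9 edges)
process left vertices in ascending order; for each, take the smallest-labelled available neighbour that still permits 9 edges overall, or leave it unmatched if none does
lex-smallest matching: {2-0, 4-17, 5-13, 6-14, 9-1, 10-7, 11-8, 12-19, 15-3}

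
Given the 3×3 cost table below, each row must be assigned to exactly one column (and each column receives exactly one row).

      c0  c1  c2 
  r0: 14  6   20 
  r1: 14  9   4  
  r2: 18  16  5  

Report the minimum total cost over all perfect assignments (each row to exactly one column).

optimal assignment: row0→col1 (cost 6), row1→col0 (cost 14), row2→col2 (cost 5)
total = 6 + 14 + 5 = 25

Minimum assignment cost: 25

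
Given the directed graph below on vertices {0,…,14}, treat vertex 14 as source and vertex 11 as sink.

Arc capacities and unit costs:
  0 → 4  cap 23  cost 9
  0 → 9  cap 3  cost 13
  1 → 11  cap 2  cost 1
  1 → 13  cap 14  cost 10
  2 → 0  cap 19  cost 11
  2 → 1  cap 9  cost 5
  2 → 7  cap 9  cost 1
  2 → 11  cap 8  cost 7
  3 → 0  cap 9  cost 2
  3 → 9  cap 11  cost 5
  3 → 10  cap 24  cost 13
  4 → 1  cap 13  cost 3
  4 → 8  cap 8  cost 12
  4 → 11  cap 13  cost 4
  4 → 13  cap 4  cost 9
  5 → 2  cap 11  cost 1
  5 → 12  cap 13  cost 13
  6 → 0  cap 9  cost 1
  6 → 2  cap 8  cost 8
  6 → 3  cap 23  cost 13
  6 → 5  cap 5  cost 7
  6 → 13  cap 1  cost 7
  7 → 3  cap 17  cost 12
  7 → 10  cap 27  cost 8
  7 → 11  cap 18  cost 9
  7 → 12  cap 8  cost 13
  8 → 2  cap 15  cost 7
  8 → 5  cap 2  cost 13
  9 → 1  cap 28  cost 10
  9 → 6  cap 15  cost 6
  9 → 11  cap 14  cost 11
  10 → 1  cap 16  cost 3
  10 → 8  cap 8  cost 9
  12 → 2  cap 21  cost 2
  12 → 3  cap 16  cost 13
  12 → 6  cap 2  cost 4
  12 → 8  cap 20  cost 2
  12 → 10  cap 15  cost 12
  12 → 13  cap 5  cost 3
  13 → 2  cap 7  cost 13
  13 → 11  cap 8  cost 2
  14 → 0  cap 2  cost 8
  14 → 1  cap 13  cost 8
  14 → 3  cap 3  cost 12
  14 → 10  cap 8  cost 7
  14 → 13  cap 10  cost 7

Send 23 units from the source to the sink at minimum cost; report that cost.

shortest-cost path #1: 14→1→11 push 2 @ unit cost 9 (adds 18)
shortest-cost path #2: 14→13→11 push 8 @ unit cost 9 (adds 72)
shortest-cost path #3: 14→0→4→11 push 2 @ unit cost 21 (adds 42)
shortest-cost path #4: 14→13→2→11 push 2 @ unit cost 27 (adds 54)
shortest-cost path #5: 14→3→0→4→11 push 3 @ unit cost 27 (adds 81)
shortest-cost path #6: 14→10→8→2→11 push 6 @ unit cost 30 (adds 180)
total cost = 447

Minimum cost for 23 units: 447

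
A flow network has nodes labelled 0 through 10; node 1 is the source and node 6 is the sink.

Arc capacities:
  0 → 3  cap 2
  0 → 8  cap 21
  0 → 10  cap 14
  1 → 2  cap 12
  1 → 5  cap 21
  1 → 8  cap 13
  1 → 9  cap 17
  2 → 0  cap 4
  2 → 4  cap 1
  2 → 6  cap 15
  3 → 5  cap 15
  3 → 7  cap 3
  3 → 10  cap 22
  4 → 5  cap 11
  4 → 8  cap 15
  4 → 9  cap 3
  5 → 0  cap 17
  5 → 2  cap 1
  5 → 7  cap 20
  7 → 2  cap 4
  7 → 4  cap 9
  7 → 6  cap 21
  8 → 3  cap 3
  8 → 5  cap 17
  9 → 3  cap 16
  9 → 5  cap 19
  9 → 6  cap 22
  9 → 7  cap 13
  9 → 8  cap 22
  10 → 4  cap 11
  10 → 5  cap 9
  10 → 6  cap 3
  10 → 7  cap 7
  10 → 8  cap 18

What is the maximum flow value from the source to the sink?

augment #1: 1→2→6 bottleneck 12, total now 12
augment #2: 1→9→6 bottleneck 17, total now 29
augment #3: 1→5→2→6 bottleneck 1, total now 30
augment #4: 1→5→7→6 bottleneck 20, total now 50
augment #5: 1→8→3→7→6 bottleneck 1, total now 51
augment #6: 1→8→3→10→6 bottleneck 2, total now 53
augment #7: 1→8→5→0→10→6 bottleneck 1, total now 54
augment #8: 1→8→5→0→3→7→2→6 bottleneck 2, total now 56
augment #9: 1→8→5→0→10→4→9→6 bottleneck 3, total now 59

Maximum flow value: 59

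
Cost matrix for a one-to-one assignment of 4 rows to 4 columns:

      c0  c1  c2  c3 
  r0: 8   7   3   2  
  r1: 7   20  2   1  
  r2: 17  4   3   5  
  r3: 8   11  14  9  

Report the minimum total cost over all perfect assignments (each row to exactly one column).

Minimum assignment cost: 16

one of 2 optimal assignments: row0→col2 (cost 3), row1→col3 (cost 1), row2→col1 (cost 4), row3→col0 (cost 8)
total = 3 + 1 + 4 + 8 = 16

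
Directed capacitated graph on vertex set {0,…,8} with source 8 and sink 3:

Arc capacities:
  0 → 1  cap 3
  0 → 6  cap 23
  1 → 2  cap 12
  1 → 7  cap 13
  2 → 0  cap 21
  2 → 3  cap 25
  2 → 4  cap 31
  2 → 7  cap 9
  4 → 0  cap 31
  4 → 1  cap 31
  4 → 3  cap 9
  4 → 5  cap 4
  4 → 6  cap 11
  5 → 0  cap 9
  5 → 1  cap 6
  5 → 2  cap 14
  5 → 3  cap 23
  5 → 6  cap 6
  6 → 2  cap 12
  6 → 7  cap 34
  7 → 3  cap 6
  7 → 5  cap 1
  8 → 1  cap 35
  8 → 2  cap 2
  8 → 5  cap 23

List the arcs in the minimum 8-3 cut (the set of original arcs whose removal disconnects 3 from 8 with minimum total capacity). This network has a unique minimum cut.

Min-cut arcs: {(1,2), (7,3), (7,5), (8,2), (8,5)} (total capacity 44)

augment #1: 8→2→3 push 2
augment #2: 8→5→3 push 23
augment #3: 8→1→2→3 push 12
augment #4: 8→1→7→3 push 6
augment #5: 8→1→7→5→2→3 push 1
max flow = 44; residual-reachable set from 8 gives S-side
cut edges (S→T): {(1,2), (7,3), (7,5), (8,2), (8,5)} total cap 44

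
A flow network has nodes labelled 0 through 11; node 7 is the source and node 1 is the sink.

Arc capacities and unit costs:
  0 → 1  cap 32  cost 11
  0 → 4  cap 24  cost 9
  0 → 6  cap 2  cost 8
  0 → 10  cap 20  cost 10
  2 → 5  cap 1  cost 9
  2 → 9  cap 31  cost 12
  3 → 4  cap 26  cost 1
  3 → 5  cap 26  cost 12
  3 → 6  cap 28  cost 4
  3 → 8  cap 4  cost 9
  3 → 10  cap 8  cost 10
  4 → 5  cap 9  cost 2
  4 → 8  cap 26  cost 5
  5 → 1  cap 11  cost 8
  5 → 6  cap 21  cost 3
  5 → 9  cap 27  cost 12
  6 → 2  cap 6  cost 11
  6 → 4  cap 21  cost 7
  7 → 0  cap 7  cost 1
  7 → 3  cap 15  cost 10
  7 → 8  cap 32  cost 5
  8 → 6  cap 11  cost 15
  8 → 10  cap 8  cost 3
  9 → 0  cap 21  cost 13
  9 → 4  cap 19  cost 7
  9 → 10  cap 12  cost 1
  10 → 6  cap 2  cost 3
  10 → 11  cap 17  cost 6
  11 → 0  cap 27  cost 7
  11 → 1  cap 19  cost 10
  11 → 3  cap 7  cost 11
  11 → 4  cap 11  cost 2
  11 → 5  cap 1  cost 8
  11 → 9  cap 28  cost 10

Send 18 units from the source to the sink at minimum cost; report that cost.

Minimum cost for 18 units: 321

shortest-cost path #1: 7→0→1 push 7 @ unit cost 12 (adds 84)
shortest-cost path #2: 7→3→4→5→1 push 9 @ unit cost 21 (adds 189)
shortest-cost path #3: 7→8→10→11→1 push 2 @ unit cost 24 (adds 48)
total cost = 321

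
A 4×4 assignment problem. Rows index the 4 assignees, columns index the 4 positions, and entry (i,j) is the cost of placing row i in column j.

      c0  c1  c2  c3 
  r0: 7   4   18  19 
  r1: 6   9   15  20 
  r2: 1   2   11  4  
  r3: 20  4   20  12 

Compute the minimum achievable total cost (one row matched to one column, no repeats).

optimal assignment: row0→col0 (cost 7), row1→col2 (cost 15), row2→col3 (cost 4), row3→col1 (cost 4)
total = 7 + 15 + 4 + 4 = 30

Minimum assignment cost: 30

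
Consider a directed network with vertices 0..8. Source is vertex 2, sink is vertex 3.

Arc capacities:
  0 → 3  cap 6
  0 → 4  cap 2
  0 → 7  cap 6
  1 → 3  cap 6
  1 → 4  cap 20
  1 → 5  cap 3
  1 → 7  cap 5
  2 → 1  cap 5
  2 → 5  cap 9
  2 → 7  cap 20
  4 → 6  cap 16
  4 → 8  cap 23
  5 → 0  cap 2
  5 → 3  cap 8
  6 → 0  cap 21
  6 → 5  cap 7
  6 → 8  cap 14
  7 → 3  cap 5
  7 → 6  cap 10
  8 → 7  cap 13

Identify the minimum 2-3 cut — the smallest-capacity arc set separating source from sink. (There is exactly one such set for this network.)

Min-cut arcs: {(0,3), (2,1), (5,3), (7,3)} (total capacity 24)

augment #1: 2→1→3 push 5
augment #2: 2→5→3 push 8
augment #3: 2→7→3 push 5
augment #4: 2→5→0→3 push 1
augment #5: 2→7→6→0→3 push 5
max flow = 24; residual-reachable set from 2 gives S-side
cut edges (S→T): {(0,3), (2,1), (5,3), (7,3)} total cap 24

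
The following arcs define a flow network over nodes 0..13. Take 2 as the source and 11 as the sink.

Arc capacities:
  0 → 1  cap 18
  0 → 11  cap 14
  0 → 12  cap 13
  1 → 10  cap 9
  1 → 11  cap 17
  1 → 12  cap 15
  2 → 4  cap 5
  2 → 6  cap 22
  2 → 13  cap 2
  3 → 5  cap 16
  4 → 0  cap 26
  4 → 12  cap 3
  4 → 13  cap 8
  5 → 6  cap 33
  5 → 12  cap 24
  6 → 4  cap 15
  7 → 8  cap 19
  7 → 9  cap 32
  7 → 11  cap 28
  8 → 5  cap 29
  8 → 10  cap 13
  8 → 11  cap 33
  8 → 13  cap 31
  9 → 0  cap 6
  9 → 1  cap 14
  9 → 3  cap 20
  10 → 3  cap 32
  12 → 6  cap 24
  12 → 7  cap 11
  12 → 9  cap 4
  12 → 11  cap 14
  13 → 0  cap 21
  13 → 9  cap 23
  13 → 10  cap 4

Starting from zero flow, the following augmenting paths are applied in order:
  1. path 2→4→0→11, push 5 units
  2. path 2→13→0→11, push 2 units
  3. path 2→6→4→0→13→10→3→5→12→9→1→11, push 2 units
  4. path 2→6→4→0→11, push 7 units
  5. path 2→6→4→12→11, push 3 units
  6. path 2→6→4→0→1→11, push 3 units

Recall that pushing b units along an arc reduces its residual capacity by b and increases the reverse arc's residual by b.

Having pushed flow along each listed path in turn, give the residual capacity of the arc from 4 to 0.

after path 1 (2→4→0→11, push 5): res(4,0)=21
after path 2 (2→13→0→11, push 2): res(4,0)=21
after path 3 (2→6→4→0→13→10→3→5→12→9→1→11, push 2): res(4,0)=19
after path 4 (2→6→4→0→11, push 7): res(4,0)=12
after path 5 (2→6→4→12→11, push 3): res(4,0)=12
after path 6 (2→6→4→0→1→11, push 3): res(4,0)=9

Residual capacity of (4,0): 9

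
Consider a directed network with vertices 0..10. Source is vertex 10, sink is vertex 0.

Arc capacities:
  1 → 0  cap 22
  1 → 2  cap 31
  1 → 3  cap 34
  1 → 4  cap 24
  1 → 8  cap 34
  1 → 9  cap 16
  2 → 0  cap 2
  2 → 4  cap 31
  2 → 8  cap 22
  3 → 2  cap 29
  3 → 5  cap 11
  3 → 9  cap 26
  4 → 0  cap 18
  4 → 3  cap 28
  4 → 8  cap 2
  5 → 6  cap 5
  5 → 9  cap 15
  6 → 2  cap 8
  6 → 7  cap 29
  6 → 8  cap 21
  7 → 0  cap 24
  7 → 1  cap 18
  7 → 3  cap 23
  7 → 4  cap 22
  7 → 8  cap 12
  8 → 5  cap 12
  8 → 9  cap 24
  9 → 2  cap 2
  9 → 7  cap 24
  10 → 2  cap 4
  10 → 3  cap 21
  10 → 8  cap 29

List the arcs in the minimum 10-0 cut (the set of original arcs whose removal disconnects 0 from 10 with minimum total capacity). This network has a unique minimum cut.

augment #1: 10→2→0 push 2
augment #2: 10→2→4→0 push 2
augment #3: 10→3→2→4→0 push 16
augment #4: 10→3→9→7→0 push 5
augment #5: 10→8→9→7→0 push 19
augment #6: 10→8→5→6→7→1→0 push 5
max flow = 49; residual-reachable set from 10 gives S-side
cut edges (S→T): {(2,0), (4,0), (5,6), (9,7)} total cap 49

Min-cut arcs: {(2,0), (4,0), (5,6), (9,7)} (total capacity 49)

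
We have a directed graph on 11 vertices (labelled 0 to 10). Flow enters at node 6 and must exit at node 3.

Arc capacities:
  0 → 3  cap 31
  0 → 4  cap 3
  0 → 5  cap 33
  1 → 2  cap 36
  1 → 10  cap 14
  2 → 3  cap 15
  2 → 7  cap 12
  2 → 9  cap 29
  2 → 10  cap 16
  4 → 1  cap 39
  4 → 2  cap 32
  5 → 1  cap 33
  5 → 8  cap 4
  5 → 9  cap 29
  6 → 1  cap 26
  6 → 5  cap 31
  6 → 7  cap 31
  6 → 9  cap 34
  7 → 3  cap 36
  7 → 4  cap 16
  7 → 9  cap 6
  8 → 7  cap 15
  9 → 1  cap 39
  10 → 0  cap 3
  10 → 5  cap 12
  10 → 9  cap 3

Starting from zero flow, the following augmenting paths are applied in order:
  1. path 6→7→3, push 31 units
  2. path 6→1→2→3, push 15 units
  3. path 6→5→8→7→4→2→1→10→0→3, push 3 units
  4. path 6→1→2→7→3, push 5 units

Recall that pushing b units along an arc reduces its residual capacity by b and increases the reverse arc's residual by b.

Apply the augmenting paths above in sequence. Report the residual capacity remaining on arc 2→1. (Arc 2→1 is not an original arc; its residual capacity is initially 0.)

Residual capacity of (2,1): 17

after path 1 (6→7→3, push 31): res(2,1)=0
after path 2 (6→1→2→3, push 15): res(2,1)=15
after path 3 (6→5→8→7→4→2→1→10→0→3, push 3): res(2,1)=12
after path 4 (6→1→2→7→3, push 5): res(2,1)=17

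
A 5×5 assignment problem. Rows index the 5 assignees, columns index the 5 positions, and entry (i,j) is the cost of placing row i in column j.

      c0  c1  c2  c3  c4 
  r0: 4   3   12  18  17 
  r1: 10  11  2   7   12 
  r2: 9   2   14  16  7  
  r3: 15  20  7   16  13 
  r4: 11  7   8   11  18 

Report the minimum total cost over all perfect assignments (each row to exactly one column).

one of 2 optimal assignments: row0→col0 (cost 4), row1→col2 (cost 2), row2→col1 (cost 2), row3→col4 (cost 13), row4→col3 (cost 11)
total = 4 + 2 + 2 + 13 + 11 = 32

Minimum assignment cost: 32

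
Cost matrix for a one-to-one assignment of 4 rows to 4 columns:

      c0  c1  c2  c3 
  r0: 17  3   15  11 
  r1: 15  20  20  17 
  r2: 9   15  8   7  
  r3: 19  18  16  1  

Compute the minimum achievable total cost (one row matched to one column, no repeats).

optimal assignment: row0→col1 (cost 3), row1→col0 (cost 15), row2→col2 (cost 8), row3→col3 (cost 1)
total = 3 + 15 + 8 + 1 = 27

Minimum assignment cost: 27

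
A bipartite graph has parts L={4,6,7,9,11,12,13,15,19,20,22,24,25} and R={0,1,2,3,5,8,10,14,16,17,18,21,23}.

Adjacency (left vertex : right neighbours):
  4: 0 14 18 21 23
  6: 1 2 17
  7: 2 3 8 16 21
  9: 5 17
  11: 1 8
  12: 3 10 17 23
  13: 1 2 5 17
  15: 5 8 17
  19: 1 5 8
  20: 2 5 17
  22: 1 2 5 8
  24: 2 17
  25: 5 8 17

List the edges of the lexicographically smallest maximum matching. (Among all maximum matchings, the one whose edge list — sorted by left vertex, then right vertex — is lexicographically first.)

Lex-smallest maximum matching: {(4,0), (6,1), (7,3), (9,5), (11,8), (12,10), (13,2), (15,17)}

|M| = 8 (so the lex-smallest maximum matching has 8 edges)
process left vertices in ascending order; for each, take the smallest-labelled available neighbour that still permits 8 edges overall, or leave it unmatched if none does
lex-smallest matching: {4-0, 6-1, 7-3, 9-5, 11-8, 12-10, 13-2, 15-17}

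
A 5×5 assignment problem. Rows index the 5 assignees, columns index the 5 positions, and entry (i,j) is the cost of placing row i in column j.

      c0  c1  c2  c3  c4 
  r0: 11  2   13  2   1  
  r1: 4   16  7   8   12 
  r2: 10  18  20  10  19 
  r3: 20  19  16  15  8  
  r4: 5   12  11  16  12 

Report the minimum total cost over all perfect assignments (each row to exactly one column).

optimal assignment: row0→col1 (cost 2), row1→col2 (cost 7), row2→col3 (cost 10), row3→col4 (cost 8), row4→col0 (cost 5)
total = 2 + 7 + 10 + 8 + 5 = 32

Minimum assignment cost: 32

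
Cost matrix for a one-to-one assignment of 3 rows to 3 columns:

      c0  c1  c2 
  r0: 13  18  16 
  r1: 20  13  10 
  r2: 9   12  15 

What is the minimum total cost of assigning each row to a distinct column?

optimal assignment: row0→col0 (cost 13), row1→col2 (cost 10), row2→col1 (cost 12)
total = 13 + 10 + 12 = 35

Minimum assignment cost: 35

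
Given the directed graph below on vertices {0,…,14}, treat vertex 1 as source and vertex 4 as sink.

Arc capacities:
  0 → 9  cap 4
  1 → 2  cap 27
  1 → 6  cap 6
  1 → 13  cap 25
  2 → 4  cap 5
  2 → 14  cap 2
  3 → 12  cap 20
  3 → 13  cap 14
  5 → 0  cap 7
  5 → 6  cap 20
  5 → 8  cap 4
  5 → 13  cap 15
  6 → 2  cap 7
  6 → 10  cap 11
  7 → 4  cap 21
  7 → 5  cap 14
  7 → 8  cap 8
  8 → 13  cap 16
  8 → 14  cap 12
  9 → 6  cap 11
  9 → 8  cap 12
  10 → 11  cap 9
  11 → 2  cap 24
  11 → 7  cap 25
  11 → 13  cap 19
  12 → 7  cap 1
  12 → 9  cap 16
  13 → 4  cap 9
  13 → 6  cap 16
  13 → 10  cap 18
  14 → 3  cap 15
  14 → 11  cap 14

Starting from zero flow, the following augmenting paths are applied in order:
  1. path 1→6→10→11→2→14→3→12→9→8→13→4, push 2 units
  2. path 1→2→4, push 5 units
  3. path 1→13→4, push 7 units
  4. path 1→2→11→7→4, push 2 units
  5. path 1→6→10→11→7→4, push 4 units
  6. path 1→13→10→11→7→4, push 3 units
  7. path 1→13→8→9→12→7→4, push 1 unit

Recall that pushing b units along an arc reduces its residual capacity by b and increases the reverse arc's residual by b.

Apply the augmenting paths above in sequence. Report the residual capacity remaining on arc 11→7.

after path 1 (1→6→10→11→2→14→3→12→9→8→13→4, push 2): res(11,7)=25
after path 2 (1→2→4, push 5): res(11,7)=25
after path 3 (1→13→4, push 7): res(11,7)=25
after path 4 (1→2→11→7→4, push 2): res(11,7)=23
after path 5 (1→6→10→11→7→4, push 4): res(11,7)=19
after path 6 (1→13→10→11→7→4, push 3): res(11,7)=16
after path 7 (1→13→8→9→12→7→4, push 1): res(11,7)=16

Residual capacity of (11,7): 16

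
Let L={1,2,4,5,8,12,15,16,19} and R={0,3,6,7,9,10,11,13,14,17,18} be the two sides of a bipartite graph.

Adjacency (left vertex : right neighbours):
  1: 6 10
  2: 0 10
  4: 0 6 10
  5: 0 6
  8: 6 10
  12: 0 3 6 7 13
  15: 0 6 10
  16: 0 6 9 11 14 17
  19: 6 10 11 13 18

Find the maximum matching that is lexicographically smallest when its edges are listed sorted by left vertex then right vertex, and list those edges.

Lex-smallest maximum matching: {(1,6), (2,0), (4,10), (12,3), (16,9), (19,11)}

|M| = 6 (so the lex-smallest maximum matching has 6 edges)
process left vertices in ascending order; for each, take the smallest-labelled available neighbour that still permits 6 edges overall, or leave it unmatched if none does
lex-smallest matching: {1-6, 2-0, 4-10, 12-3, 16-9, 19-11}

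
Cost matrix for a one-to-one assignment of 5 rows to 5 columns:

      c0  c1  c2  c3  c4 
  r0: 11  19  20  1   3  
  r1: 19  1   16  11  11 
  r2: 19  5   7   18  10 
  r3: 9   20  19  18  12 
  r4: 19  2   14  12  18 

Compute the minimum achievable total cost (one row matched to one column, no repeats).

Minimum assignment cost: 30

optimal assignment: row0→col3 (cost 1), row1→col4 (cost 11), row2→col2 (cost 7), row3→col0 (cost 9), row4→col1 (cost 2)
total = 1 + 11 + 7 + 9 + 2 = 30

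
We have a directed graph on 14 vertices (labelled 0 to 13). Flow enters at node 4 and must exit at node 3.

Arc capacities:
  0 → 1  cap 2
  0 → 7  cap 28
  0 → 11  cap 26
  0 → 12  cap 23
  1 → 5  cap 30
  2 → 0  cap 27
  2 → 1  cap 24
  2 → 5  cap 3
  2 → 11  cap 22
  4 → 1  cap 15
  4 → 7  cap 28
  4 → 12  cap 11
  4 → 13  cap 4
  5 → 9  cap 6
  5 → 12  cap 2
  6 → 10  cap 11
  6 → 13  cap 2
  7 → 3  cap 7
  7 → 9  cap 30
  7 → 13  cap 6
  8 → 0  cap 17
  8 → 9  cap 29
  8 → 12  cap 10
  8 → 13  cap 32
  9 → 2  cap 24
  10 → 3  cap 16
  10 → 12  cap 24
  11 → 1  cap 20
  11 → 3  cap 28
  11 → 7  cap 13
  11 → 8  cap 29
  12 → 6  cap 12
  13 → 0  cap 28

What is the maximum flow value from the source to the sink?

Maximum flow value: 46

augment #1: 4→7→3 bottleneck 7, total now 7
augment #2: 4→12→6→10→3 bottleneck 11, total now 18
augment #3: 4→13→0→11→3 bottleneck 4, total now 22
augment #4: 4→7→9→2→11→3 bottleneck 21, total now 43
augment #5: 4→1→5→9→2→11→3 bottleneck 1, total now 44
augment #6: 4→1→5→9→2→0→11→3 bottleneck 2, total now 46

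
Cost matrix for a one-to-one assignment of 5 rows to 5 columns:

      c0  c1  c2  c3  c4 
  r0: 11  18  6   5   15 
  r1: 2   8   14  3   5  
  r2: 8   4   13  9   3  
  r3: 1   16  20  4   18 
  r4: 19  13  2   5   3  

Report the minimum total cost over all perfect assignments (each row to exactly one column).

Minimum assignment cost: 17

one of 2 optimal assignments: row0→col2 (cost 6), row1→col3 (cost 3), row2→col1 (cost 4), row3→col0 (cost 1), row4→col4 (cost 3)
total = 6 + 3 + 4 + 1 + 3 = 17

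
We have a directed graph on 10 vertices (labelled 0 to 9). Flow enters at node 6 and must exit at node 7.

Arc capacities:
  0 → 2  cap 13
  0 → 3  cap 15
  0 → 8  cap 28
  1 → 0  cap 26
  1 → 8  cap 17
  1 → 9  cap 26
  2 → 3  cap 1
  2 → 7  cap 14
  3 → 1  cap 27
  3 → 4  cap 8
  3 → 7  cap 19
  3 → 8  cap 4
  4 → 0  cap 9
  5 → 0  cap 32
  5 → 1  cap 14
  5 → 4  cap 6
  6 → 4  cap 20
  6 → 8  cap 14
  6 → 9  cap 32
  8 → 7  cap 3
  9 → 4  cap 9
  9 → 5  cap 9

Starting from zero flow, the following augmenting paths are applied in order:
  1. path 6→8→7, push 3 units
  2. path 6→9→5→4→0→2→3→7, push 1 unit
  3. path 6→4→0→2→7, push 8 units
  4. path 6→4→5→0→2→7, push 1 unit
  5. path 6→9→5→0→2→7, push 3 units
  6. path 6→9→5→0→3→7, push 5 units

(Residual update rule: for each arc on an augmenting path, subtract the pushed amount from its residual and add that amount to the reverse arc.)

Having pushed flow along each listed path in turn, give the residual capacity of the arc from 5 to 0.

after path 1 (6→8→7, push 3): res(5,0)=32
after path 2 (6→9→5→4→0→2→3→7, push 1): res(5,0)=32
after path 3 (6→4→0→2→7, push 8): res(5,0)=32
after path 4 (6→4→5→0→2→7, push 1): res(5,0)=31
after path 5 (6→9→5→0→2→7, push 3): res(5,0)=28
after path 6 (6→9→5→0→3→7, push 5): res(5,0)=23

Residual capacity of (5,0): 23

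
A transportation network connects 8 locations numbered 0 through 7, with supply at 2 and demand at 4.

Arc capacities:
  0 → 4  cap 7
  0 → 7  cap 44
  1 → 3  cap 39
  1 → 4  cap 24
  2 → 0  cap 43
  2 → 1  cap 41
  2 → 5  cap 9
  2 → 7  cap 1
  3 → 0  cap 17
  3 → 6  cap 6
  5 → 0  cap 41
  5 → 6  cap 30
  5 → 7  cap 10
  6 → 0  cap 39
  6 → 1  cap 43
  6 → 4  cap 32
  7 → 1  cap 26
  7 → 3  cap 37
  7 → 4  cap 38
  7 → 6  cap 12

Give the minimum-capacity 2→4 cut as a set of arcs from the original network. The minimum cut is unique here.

Min-cut arcs: {(0,4), (0,7), (1,4), (2,5), (2,7), (3,6)} (total capacity 91)

augment #1: 2→0→4 push 7
augment #2: 2→1→4 push 24
augment #3: 2→7→4 push 1
augment #4: 2→0→7→4 push 36
augment #5: 2→5→6→4 push 9
augment #6: 2→1→3→6→4 push 6
augment #7: 2→1→3→0→7→4 push 1
augment #8: 2→1→3→0→7→6→4 push 7
max flow = 91; residual-reachable set from 2 gives S-side
cut edges (S→T): {(0,4), (0,7), (1,4), (2,5), (2,7), (3,6)} total cap 91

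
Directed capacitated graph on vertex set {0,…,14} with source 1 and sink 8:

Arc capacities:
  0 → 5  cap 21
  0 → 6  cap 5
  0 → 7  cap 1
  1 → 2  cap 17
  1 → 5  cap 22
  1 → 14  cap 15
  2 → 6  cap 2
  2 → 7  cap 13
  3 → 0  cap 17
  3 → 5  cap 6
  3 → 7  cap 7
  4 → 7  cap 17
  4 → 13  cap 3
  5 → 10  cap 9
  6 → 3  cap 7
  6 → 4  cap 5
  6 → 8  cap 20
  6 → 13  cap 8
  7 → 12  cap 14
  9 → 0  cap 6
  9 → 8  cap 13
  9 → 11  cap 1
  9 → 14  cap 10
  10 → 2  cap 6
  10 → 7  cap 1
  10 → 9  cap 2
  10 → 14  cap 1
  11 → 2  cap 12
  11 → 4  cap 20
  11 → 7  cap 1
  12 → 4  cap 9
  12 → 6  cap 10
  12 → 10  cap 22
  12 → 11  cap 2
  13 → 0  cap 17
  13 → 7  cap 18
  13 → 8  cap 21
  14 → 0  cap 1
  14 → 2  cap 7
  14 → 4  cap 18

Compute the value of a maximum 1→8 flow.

augment #1: 1→2→6→8 bottleneck 2, total now 2
augment #2: 1→5→10→9→8 bottleneck 2, total now 4
augment #3: 1→14→0→6→8 bottleneck 1, total now 5
augment #4: 1→14→4→13→8 bottleneck 3, total now 8
augment #5: 1→2→7→12→6→8 bottleneck 10, total now 18

Maximum flow value: 18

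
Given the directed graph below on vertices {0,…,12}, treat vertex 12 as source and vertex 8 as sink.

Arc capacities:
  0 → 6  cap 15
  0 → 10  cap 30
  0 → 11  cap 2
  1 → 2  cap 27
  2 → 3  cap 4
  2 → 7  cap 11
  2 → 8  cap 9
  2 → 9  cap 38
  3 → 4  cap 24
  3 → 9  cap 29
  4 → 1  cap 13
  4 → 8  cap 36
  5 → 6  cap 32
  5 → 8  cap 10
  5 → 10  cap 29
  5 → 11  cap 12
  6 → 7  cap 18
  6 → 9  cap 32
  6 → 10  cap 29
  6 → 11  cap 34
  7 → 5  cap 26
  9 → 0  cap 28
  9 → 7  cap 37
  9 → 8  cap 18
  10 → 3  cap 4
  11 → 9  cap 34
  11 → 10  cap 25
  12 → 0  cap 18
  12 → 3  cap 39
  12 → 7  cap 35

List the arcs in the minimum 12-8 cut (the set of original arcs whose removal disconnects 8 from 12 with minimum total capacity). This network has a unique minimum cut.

augment #1: 12→3→4→8 push 24
augment #2: 12→3→9→8 push 15
augment #3: 12→7→5→8 push 10
augment #4: 12→0→6→9→8 push 3
max flow = 52; residual-reachable set from 12 gives S-side
cut edges (S→T): {(3,4), (5,8), (9,8)} total cap 52

Min-cut arcs: {(3,4), (5,8), (9,8)} (total capacity 52)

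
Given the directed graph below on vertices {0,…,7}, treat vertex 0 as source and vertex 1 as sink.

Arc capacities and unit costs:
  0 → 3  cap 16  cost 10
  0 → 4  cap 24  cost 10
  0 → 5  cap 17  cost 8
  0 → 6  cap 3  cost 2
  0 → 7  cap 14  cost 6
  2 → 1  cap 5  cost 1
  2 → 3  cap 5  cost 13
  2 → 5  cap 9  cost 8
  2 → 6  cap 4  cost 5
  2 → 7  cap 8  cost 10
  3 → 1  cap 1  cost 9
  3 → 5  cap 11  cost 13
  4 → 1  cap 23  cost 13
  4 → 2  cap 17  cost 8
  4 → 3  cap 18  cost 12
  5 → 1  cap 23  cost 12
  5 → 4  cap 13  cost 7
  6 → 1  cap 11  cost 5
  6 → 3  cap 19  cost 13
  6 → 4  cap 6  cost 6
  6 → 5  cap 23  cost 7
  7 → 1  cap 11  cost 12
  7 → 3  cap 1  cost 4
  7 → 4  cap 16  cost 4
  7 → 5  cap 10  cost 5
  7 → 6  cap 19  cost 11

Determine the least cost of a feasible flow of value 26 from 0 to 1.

shortest-cost path #1: 0→6→1 push 3 @ unit cost 7 (adds 21)
shortest-cost path #2: 0→7→1 push 11 @ unit cost 18 (adds 198)
shortest-cost path #3: 0→3→1 push 1 @ unit cost 19 (adds 19)
shortest-cost path #4: 0→4→2→1 push 5 @ unit cost 19 (adds 95)
shortest-cost path #5: 0→5→1 push 6 @ unit cost 20 (adds 120)
total cost = 453

Minimum cost for 26 units: 453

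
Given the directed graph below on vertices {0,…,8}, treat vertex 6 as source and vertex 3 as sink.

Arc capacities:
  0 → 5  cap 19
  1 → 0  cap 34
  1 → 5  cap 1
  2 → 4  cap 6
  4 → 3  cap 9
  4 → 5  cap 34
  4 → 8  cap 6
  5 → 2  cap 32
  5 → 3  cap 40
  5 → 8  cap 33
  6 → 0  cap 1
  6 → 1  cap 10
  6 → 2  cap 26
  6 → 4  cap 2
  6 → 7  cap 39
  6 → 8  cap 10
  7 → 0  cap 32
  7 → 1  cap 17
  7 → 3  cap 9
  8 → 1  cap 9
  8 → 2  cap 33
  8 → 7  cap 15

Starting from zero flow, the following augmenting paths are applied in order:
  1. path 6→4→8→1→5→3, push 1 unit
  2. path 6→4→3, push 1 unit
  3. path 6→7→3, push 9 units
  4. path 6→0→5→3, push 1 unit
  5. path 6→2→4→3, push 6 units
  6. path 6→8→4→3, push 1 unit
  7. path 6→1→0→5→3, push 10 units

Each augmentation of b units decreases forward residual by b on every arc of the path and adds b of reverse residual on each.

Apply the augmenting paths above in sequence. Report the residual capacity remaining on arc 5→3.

after path 1 (6→4→8→1→5→3, push 1): res(5,3)=39
after path 2 (6→4→3, push 1): res(5,3)=39
after path 3 (6→7→3, push 9): res(5,3)=39
after path 4 (6→0→5→3, push 1): res(5,3)=38
after path 5 (6→2→4→3, push 6): res(5,3)=38
after path 6 (6→8→4→3, push 1): res(5,3)=38
after path 7 (6→1→0→5→3, push 10): res(5,3)=28

Residual capacity of (5,3): 28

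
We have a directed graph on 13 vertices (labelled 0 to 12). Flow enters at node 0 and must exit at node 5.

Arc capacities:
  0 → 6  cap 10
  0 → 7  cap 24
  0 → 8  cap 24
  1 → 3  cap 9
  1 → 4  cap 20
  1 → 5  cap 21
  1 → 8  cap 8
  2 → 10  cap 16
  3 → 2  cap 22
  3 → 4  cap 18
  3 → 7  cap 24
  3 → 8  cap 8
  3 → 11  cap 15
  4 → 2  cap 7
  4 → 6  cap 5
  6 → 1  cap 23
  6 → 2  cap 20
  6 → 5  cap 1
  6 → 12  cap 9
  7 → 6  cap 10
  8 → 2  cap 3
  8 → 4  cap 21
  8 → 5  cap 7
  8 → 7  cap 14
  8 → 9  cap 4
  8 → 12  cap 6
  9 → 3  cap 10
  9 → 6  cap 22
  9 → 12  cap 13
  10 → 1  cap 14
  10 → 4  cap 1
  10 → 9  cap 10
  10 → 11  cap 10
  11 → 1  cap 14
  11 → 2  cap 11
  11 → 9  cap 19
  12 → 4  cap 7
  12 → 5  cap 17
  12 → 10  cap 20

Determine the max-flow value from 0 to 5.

augment #1: 0→6→5 bottleneck 1, total now 1
augment #2: 0→8→5 bottleneck 7, total now 8
augment #3: 0→6→1→5 bottleneck 9, total now 17
augment #4: 0→8→12→5 bottleneck 6, total now 23
augment #5: 0→7→6→1→5 bottleneck 10, total now 33
augment #6: 0→8→9→12→5 bottleneck 4, total now 37
augment #7: 0→8→2→10→1→5 bottleneck 2, total now 39
augment #8: 0→8→4→6→12→5 bottleneck 5, total now 44

Maximum flow value: 44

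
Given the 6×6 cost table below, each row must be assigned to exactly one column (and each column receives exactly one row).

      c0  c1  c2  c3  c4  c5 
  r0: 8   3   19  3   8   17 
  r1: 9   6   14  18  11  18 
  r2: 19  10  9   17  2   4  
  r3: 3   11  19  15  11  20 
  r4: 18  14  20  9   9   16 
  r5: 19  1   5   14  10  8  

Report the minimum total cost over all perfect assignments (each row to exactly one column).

optimal assignment: row0→col3 (cost 3), row1→col1 (cost 6), row2→col5 (cost 4), row3→col0 (cost 3), row4→col4 (cost 9), row5→col2 (cost 5)
total = 3 + 6 + 4 + 3 + 9 + 5 = 30

Minimum assignment cost: 30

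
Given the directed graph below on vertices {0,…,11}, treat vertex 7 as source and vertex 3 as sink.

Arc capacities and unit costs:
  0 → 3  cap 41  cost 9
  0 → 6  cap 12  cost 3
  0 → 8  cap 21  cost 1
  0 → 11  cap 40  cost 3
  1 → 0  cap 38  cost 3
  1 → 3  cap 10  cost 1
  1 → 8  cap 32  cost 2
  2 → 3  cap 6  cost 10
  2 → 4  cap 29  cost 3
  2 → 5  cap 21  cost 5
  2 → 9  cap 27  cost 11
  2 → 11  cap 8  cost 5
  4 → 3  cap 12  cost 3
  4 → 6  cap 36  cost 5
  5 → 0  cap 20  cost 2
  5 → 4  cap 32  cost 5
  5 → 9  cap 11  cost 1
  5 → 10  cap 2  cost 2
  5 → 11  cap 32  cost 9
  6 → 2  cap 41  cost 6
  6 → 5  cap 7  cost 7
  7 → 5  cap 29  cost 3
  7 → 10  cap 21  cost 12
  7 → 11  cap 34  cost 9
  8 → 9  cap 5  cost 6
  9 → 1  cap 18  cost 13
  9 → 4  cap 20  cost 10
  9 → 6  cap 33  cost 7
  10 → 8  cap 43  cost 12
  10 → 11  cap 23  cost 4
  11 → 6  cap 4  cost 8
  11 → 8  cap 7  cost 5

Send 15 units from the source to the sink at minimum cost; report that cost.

shortest-cost path #1: 7→5→4→3 push 12 @ unit cost 11 (adds 132)
shortest-cost path #2: 7→5→0→3 push 3 @ unit cost 14 (adds 42)
total cost = 174

Minimum cost for 15 units: 174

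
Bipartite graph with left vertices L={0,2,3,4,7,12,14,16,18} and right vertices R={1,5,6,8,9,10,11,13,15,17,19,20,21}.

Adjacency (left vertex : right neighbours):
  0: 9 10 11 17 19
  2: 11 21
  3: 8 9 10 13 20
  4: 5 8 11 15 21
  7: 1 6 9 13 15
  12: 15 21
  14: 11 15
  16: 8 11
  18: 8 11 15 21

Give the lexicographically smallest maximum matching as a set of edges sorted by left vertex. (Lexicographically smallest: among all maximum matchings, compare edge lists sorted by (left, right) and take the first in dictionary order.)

|M| = 8 (so the lex-smallest maximum matching has 8 edges)
process left vertices in ascending order; for each, take the smallest-labelled available neighbour that still permits 8 edges overall, or leave it unmatched if none does
lex-smallest matching: {0-9, 2-11, 3-10, 4-5, 7-1, 12-15, 16-8, 18-21}

Lex-smallest maximum matching: {(0,9), (2,11), (3,10), (4,5), (7,1), (12,15), (16,8), (18,21)}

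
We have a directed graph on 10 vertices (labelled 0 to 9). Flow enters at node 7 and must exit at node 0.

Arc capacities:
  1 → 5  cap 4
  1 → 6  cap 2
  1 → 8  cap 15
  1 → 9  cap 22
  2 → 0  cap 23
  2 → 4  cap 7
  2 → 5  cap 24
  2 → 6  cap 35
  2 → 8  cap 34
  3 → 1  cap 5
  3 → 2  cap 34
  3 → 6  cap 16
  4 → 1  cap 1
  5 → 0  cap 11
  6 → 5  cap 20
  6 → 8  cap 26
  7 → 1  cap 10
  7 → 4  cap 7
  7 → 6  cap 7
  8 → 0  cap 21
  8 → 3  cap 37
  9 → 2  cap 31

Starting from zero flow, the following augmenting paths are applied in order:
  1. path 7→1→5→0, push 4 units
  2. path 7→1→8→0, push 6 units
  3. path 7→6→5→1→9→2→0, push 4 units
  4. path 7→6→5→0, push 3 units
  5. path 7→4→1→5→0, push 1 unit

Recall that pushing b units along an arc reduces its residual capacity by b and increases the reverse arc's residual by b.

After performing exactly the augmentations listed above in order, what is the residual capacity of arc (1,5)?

Residual capacity of (1,5): 3

after path 1 (7→1→5→0, push 4): res(1,5)=0
after path 2 (7→1→8→0, push 6): res(1,5)=0
after path 3 (7→6→5→1→9→2→0, push 4): res(1,5)=4
after path 4 (7→6→5→0, push 3): res(1,5)=4
after path 5 (7→4→1→5→0, push 1): res(1,5)=3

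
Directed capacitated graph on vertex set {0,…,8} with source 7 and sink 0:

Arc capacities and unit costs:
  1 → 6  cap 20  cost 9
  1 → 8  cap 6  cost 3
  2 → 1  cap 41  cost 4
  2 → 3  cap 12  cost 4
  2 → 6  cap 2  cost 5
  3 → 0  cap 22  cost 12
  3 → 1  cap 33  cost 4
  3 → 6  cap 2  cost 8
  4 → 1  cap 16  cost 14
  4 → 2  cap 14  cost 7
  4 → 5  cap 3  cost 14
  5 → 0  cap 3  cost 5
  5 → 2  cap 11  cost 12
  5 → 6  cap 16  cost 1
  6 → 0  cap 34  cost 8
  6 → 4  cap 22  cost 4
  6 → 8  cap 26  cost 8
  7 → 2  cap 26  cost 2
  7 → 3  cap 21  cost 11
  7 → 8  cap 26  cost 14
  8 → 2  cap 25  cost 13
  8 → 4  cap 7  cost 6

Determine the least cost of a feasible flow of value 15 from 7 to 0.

shortest-cost path #1: 7→2→6→0 push 2 @ unit cost 15 (adds 30)
shortest-cost path #2: 7→2→3→0 push 12 @ unit cost 18 (adds 216)
shortest-cost path #3: 7→3→0 push 1 @ unit cost 23 (adds 23)
total cost = 269

Minimum cost for 15 units: 269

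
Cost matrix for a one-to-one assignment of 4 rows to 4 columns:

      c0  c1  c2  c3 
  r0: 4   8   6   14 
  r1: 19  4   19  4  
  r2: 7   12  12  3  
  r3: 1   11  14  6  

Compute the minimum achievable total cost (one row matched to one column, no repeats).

optimal assignment: row0→col2 (cost 6), row1→col1 (cost 4), row2→col3 (cost 3), row3→col0 (cost 1)
total = 6 + 4 + 3 + 1 = 14

Minimum assignment cost: 14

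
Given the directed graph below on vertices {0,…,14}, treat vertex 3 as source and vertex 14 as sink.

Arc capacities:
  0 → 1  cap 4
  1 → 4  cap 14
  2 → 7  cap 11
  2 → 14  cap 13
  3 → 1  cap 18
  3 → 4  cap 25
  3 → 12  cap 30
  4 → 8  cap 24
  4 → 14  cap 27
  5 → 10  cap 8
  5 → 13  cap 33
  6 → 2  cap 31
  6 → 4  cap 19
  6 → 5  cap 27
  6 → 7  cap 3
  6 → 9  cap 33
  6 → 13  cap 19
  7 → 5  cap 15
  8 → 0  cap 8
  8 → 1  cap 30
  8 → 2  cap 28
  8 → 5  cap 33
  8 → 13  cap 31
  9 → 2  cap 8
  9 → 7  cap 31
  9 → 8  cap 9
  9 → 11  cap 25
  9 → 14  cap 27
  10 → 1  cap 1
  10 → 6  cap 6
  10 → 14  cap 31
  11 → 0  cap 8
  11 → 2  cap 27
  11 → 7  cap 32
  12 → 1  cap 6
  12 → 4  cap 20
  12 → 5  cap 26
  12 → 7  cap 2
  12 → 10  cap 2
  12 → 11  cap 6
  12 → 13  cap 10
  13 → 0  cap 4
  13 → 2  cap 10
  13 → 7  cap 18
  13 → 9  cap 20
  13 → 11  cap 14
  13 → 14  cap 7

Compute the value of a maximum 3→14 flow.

augment #1: 3→4→14 bottleneck 25, total now 25
augment #2: 3→1→4→14 bottleneck 2, total now 27
augment #3: 3→12→10→14 bottleneck 2, total now 29
augment #4: 3→12→13→14 bottleneck 7, total now 36
augment #5: 3→12→5→10→14 bottleneck 8, total now 44
augment #6: 3→12→11→2→14 bottleneck 6, total now 50
augment #7: 3→12→13→2→14 bottleneck 3, total now 53
augment #8: 3→1→4→8→2→14 bottleneck 4, total now 57
augment #9: 3→12→5→13→9→14 bottleneck 4, total now 61
augment #10: 3→1→4→8→13→9→14 bottleneck 8, total now 69

Maximum flow value: 69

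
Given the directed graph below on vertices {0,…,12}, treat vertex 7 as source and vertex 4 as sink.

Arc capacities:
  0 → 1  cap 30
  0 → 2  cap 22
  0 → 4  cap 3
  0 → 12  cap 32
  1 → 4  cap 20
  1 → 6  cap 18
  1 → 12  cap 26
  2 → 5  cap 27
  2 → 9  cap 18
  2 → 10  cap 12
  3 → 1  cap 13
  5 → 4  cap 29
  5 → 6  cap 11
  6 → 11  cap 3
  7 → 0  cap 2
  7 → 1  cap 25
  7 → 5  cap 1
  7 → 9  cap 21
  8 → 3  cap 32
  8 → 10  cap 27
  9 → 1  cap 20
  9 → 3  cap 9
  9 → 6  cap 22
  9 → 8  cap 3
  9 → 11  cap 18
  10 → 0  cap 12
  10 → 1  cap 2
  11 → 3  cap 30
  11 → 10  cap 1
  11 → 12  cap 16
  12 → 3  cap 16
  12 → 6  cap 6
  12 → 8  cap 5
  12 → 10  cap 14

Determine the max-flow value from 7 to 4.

Maximum flow value: 35

augment #1: 7→0→4 bottleneck 2, total now 2
augment #2: 7→1→4 bottleneck 20, total now 22
augment #3: 7→5→4 bottleneck 1, total now 23
augment #4: 7→1→12→10→0→4 bottleneck 1, total now 24
augment #5: 7→1→12→10→0→2→5→4 bottleneck 4, total now 28
augment #6: 7→9→8→10→0→2→5→4 bottleneck 3, total now 31
augment #7: 7→9→11→10→0→2→5→4 bottleneck 1, total now 32
augment #8: 7→9→1→12→10→0→2→5→4 bottleneck 3, total now 35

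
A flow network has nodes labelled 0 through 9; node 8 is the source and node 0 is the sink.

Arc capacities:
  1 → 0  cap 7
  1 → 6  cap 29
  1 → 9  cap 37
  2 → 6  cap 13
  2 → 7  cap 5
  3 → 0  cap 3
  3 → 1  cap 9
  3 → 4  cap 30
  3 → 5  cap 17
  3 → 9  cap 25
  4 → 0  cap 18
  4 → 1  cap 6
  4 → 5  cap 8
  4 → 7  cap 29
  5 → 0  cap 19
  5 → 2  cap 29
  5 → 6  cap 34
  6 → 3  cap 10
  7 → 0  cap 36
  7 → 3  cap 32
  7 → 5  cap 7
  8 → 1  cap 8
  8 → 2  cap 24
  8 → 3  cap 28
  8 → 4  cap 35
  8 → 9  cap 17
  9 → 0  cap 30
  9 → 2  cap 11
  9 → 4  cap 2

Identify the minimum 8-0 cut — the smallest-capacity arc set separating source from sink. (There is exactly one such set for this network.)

Min-cut arcs: {(2,7), (6,3), (8,1), (8,3), (8,4), (8,9)} (total capacity 103)

augment #1: 8→1→0 push 7
augment #2: 8→3→0 push 3
augment #3: 8→4→0 push 18
augment #4: 8→9→0 push 17
augment #5: 8→1→9→0 push 1
augment #6: 8→2→7→0 push 5
augment #7: 8→3→5→0 push 17
augment #8: 8→3→9→0 push 8
augment #9: 8→4→5→0 push 2
augment #10: 8→4→7→0 push 15
augment #11: 8→2→6→3→9→0 push 4
augment #12: 8→2→6→3→4→7→0 push 6
max flow = 103; residual-reachable set from 8 gives S-side
cut edges (S→T): {(2,7), (6,3), (8,1), (8,3), (8,4), (8,9)} total cap 103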